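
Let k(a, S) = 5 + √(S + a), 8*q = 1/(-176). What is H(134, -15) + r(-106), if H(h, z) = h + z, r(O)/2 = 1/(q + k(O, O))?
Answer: 55929578615/469829889 - 7929856*I*√53/469829889 ≈ 119.04 - 0.12287*I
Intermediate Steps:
q = -1/1408 (q = (⅛)/(-176) = (⅛)*(-1/176) = -1/1408 ≈ -0.00071023)
r(O) = 2/(7039/1408 + √2*√O) (r(O) = 2/(-1/1408 + (5 + √(O + O))) = 2/(-1/1408 + (5 + √(2*O))) = 2/(-1/1408 + (5 + √2*√O)) = 2/(7039/1408 + √2*√O))
H(134, -15) + r(-106) = (134 - 15) + 2816/(7039 + 1408*√2*√(-106)) = 119 + 2816/(7039 + 1408*√2*(I*√106)) = 119 + 2816/(7039 + 2816*I*√53)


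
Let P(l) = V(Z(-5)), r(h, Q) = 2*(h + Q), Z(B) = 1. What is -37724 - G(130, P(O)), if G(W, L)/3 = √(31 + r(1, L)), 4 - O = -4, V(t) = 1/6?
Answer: -37724 - 10*√3 ≈ -37741.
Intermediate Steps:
r(h, Q) = 2*Q + 2*h (r(h, Q) = 2*(Q + h) = 2*Q + 2*h)
V(t) = ⅙
O = 8 (O = 4 - 1*(-4) = 4 + 4 = 8)
P(l) = ⅙
G(W, L) = 3*√(33 + 2*L) (G(W, L) = 3*√(31 + (2*L + 2*1)) = 3*√(31 + (2*L + 2)) = 3*√(31 + (2 + 2*L)) = 3*√(33 + 2*L))
-37724 - G(130, P(O)) = -37724 - 3*√(33 + 2*(⅙)) = -37724 - 3*√(33 + ⅓) = -37724 - 3*√(100/3) = -37724 - 3*10*√3/3 = -37724 - 10*√3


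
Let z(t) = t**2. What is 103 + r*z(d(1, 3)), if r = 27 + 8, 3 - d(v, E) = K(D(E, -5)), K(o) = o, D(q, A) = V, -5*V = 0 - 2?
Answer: 1698/5 ≈ 339.60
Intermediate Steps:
V = 2/5 (V = -(0 - 2)/5 = -1/5*(-2) = 2/5 ≈ 0.40000)
D(q, A) = 2/5
d(v, E) = 13/5 (d(v, E) = 3 - 1*2/5 = 3 - 2/5 = 13/5)
r = 35
103 + r*z(d(1, 3)) = 103 + 35*(13/5)**2 = 103 + 35*(169/25) = 103 + 1183/5 = 1698/5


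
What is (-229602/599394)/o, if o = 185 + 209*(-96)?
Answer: 38267/1985892221 ≈ 1.9269e-5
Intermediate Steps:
o = -19879 (o = 185 - 20064 = -19879)
(-229602/599394)/o = -229602/599394/(-19879) = -229602*1/599394*(-1/19879) = -38267/99899*(-1/19879) = 38267/1985892221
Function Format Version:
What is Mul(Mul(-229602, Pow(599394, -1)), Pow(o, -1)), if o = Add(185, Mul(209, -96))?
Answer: Rational(38267, 1985892221) ≈ 1.9269e-5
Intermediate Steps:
o = -19879 (o = Add(185, -20064) = -19879)
Mul(Mul(-229602, Pow(599394, -1)), Pow(o, -1)) = Mul(Mul(-229602, Pow(599394, -1)), Pow(-19879, -1)) = Mul(Mul(-229602, Rational(1, 599394)), Rational(-1, 19879)) = Mul(Rational(-38267, 99899), Rational(-1, 19879)) = Rational(38267, 1985892221)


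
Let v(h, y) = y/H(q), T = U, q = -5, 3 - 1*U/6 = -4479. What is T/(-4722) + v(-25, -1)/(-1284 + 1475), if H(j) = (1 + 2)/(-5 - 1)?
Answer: -854488/150317 ≈ -5.6846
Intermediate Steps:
U = 26892 (U = 18 - 6*(-4479) = 18 + 26874 = 26892)
H(j) = -1/2 (H(j) = 3/(-6) = 3*(-1/6) = -1/2)
T = 26892
v(h, y) = -2*y (v(h, y) = y/(-1/2) = y*(-2) = -2*y)
T/(-4722) + v(-25, -1)/(-1284 + 1475) = 26892/(-4722) + (-2*(-1))/(-1284 + 1475) = 26892*(-1/4722) + 2/191 = -4482/787 + 2*(1/191) = -4482/787 + 2/191 = -854488/150317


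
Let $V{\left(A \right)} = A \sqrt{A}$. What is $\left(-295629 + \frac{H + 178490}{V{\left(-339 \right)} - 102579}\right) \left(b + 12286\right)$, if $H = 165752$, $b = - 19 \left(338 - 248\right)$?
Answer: $\frac{10576 \left(- 100218231 \sqrt{339} + 30325671433 i\right)}{3 \left(- 34193 i + 113 \sqrt{339}\right)} \approx -3.1266 \cdot 10^{9} + 2151.6 i$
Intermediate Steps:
$V{\left(A \right)} = A^{\frac{3}{2}}$
$b = -1710$ ($b = \left(-19\right) 90 = -1710$)
$\left(-295629 + \frac{H + 178490}{V{\left(-339 \right)} - 102579}\right) \left(b + 12286\right) = \left(-295629 + \frac{165752 + 178490}{\left(-339\right)^{\frac{3}{2}} - 102579}\right) \left(-1710 + 12286\right) = \left(-295629 + \frac{344242}{- 339 i \sqrt{339} - 102579}\right) 10576 = \left(-295629 + \frac{344242}{-102579 - 339 i \sqrt{339}}\right) 10576 = -3126572304 + \frac{3640703392}{-102579 - 339 i \sqrt{339}}$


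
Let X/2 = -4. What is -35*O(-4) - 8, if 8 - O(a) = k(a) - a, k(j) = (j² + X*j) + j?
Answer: 1392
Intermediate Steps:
X = -8 (X = 2*(-4) = -8)
k(j) = j² - 7*j (k(j) = (j² - 8*j) + j = j² - 7*j)
O(a) = 8 + a - a*(-7 + a) (O(a) = 8 - (a*(-7 + a) - a) = 8 - (-a + a*(-7 + a)) = 8 + (a - a*(-7 + a)) = 8 + a - a*(-7 + a))
-35*O(-4) - 8 = -35*(8 - 4 - 1*(-4)*(-7 - 4)) - 8 = -35*(8 - 4 - 1*(-4)*(-11)) - 8 = -35*(8 - 4 - 44) - 8 = -35*(-40) - 8 = 1400 - 8 = 1392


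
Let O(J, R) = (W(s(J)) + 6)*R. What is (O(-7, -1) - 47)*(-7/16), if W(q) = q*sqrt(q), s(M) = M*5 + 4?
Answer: 371/16 - 217*I*sqrt(31)/16 ≈ 23.188 - 75.513*I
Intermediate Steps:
s(M) = 4 + 5*M (s(M) = 5*M + 4 = 4 + 5*M)
W(q) = q**(3/2)
O(J, R) = R*(6 + (4 + 5*J)**(3/2)) (O(J, R) = ((4 + 5*J)**(3/2) + 6)*R = (6 + (4 + 5*J)**(3/2))*R = R*(6 + (4 + 5*J)**(3/2)))
(O(-7, -1) - 47)*(-7/16) = (-(6 + (4 + 5*(-7))**(3/2)) - 47)*(-7/16) = (-(6 + (4 - 35)**(3/2)) - 47)*(-7*1/16) = (-(6 + (-31)**(3/2)) - 47)*(-7/16) = (-(6 - 31*I*sqrt(31)) - 47)*(-7/16) = ((-6 + 31*I*sqrt(31)) - 47)*(-7/16) = (-53 + 31*I*sqrt(31))*(-7/16) = 371/16 - 217*I*sqrt(31)/16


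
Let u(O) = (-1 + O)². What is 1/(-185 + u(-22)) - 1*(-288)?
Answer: 99073/344 ≈ 288.00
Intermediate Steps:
1/(-185 + u(-22)) - 1*(-288) = 1/(-185 + (-1 - 22)²) - 1*(-288) = 1/(-185 + (-23)²) + 288 = 1/(-185 + 529) + 288 = 1/344 + 288 = 99073/344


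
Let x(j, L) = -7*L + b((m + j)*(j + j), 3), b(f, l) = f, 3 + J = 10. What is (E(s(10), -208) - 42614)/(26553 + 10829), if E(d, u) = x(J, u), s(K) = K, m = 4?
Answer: -20502/18691 ≈ -1.0969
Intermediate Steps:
J = 7 (J = -3 + 10 = 7)
x(j, L) = -7*L + 2*j*(4 + j) (x(j, L) = -7*L + (4 + j)*(j + j) = -7*L + (4 + j)*(2*j) = -7*L + 2*j*(4 + j))
E(d, u) = 154 - 7*u (E(d, u) = -7*u + 2*7*(4 + 7) = -7*u + 2*7*11 = -7*u + 154 = 154 - 7*u)
(E(s(10), -208) - 42614)/(26553 + 10829) = ((154 - 7*(-208)) - 42614)/(26553 + 10829) = ((154 + 1456) - 42614)/37382 = (1610 - 42614)*(1/37382) = -41004*1/37382 = -20502/18691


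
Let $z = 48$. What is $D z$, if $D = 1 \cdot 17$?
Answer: $816$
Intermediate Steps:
$D = 17$
$D z = 17 \cdot 48 = 816$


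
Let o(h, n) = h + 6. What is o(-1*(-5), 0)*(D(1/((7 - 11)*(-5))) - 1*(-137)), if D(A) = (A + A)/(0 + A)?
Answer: 1529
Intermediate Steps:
D(A) = 2 (D(A) = (2*A)/A = 2)
o(h, n) = 6 + h
o(-1*(-5), 0)*(D(1/((7 - 11)*(-5))) - 1*(-137)) = (6 - 1*(-5))*(2 - 1*(-137)) = (6 + 5)*(2 + 137) = 11*139 = 1529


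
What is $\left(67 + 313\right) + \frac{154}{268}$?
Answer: $\frac{50997}{134} \approx 380.57$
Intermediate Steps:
$\left(67 + 313\right) + \frac{154}{268} = 380 + 154 \cdot \frac{1}{268} = 380 + \frac{77}{134} = \frac{50997}{134}$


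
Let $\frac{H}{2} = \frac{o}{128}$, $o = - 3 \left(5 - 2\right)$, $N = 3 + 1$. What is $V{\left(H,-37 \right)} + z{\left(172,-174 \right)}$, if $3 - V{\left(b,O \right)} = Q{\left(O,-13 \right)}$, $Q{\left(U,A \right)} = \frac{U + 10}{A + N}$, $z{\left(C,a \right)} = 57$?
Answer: $57$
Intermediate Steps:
$N = 4$
$o = -9$ ($o = \left(-3\right) 3 = -9$)
$H = - \frac{9}{64}$ ($H = 2 \left(- \frac{9}{128}\right) = - \frac{9}{64} \approx -0.14063$)
$Q{\left(U,A \right)} = \frac{10 + U}{4 + A}$ ($Q{\left(U,A \right)} = \frac{U + 10}{A + 4} = \frac{10 + U}{4 + A}$)
$V{\left(b,O \right)} = \frac{37}{9} + \frac{O}{9}$ ($V{\left(b,O \right)} = 3 - \frac{10 + O}{4 - 13} = 3 - \frac{10 + O}{-9} = 3 - - \frac{10 + O}{9} = 3 - \left(- \frac{10}{9} - \frac{O}{9}\right) = 3 + \left(\frac{10}{9} + \frac{O}{9}\right) = \frac{37}{9} + \frac{O}{9}$)
$V{\left(H,-37 \right)} + z{\left(172,-174 \right)} = \left(\frac{37}{9} + \frac{1}{9} \left(-37\right)\right) + 57 = \left(\frac{37}{9} - \frac{37}{9}\right) + 57 = 0 + 57 = 57$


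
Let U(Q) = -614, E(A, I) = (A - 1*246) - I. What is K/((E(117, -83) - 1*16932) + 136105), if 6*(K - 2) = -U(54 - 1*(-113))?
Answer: 313/357381 ≈ 0.00087582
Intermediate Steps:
E(A, I) = -246 + A - I (E(A, I) = (A - 246) - I = (-246 + A) - I = -246 + A - I)
K = 313/3 (K = 2 + (-1*(-614))/6 = 2 + (⅙)*614 = 2 + 307/3 = 313/3 ≈ 104.33)
K/((E(117, -83) - 1*16932) + 136105) = 313/(3*(((-246 + 117 - 1*(-83)) - 1*16932) + 136105)) = 313/(3*(((-246 + 117 + 83) - 16932) + 136105)) = 313/(3*((-46 - 16932) + 136105)) = 313/(3*(-16978 + 136105)) = (313/3)/119127 = (313/3)*(1/119127) = 313/357381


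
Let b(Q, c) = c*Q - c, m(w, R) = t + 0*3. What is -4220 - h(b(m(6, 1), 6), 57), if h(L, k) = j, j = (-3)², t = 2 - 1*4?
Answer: -4229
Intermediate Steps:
t = -2 (t = 2 - 4 = -2)
j = 9
m(w, R) = -2 (m(w, R) = -2 + 0*3 = -2 + 0 = -2)
b(Q, c) = -c + Q*c (b(Q, c) = Q*c - c = -c + Q*c)
h(L, k) = 9
-4220 - h(b(m(6, 1), 6), 57) = -4220 - 1*9 = -4220 - 9 = -4229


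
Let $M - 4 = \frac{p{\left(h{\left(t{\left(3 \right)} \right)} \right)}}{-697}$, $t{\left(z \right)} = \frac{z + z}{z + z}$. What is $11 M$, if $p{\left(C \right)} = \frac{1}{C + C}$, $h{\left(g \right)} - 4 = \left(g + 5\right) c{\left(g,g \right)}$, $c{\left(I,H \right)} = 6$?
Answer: $\frac{2453429}{55760} \approx 44.0$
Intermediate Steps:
$t{\left(z \right)} = 1$ ($t{\left(z \right)} = \frac{2 z}{2 z} = 2 z \frac{1}{2 z} = 1$)
$h{\left(g \right)} = 34 + 6 g$ ($h{\left(g \right)} = 4 + \left(g + 5\right) 6 = 4 + \left(5 + g\right) 6 = 4 + \left(30 + 6 g\right) = 34 + 6 g$)
$p{\left(C \right)} = \frac{1}{2 C}$
$M = \frac{223039}{55760}$ ($M = 4 + \frac{\frac{1}{2} \frac{1}{34 + 6 \cdot 1}}{-697} = 4 + \frac{1}{2 \left(34 + 6\right)} \left(- \frac{1}{697}\right) = 4 + \frac{1}{2 \cdot 40} \left(- \frac{1}{697}\right) = 4 + \frac{1}{2} \cdot \frac{1}{40} \left(- \frac{1}{697}\right) = 4 + \frac{1}{80} \left(- \frac{1}{697}\right) = 4 - \frac{1}{55760} = \frac{223039}{55760} \approx 4.0$)
$11 M = 11 \cdot \frac{223039}{55760} = \frac{2453429}{55760}$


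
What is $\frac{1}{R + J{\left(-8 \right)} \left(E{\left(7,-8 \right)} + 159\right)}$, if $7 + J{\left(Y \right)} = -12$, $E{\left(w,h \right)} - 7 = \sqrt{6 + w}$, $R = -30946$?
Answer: $- \frac{34100}{1162805307} + \frac{19 \sqrt{13}}{1162805307} \approx -2.9267 \cdot 10^{-5}$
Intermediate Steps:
$E{\left(w,h \right)} = 7 + \sqrt{6 + w}$
$J{\left(Y \right)} = -19$ ($J{\left(Y \right)} = -7 - 12 = -19$)
$\frac{1}{R + J{\left(-8 \right)} \left(E{\left(7,-8 \right)} + 159\right)} = \frac{1}{-30946 - 19 \left(\left(7 + \sqrt{6 + 7}\right) + 159\right)} = \frac{1}{-30946 - 19 \left(\left(7 + \sqrt{13}\right) + 159\right)} = \frac{1}{-30946 - 19 \left(166 + \sqrt{13}\right)} = \frac{1}{-30946 - \left(3154 + 19 \sqrt{13}\right)} = \frac{1}{-34100 - 19 \sqrt{13}}$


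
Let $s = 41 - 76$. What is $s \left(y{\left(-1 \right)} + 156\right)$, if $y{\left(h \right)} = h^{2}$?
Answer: $-5495$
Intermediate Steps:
$s = -35$ ($s = 41 - 76 = -35$)
$s \left(y{\left(-1 \right)} + 156\right) = - 35 \left(\left(-1\right)^{2} + 156\right) = - 35 \left(1 + 156\right) = \left(-35\right) 157 = -5495$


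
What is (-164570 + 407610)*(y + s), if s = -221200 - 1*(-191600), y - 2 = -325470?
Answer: -86295726720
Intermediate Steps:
y = -325468 (y = 2 - 325470 = -325468)
s = -29600 (s = -221200 + 191600 = -29600)
(-164570 + 407610)*(y + s) = (-164570 + 407610)*(-325468 - 29600) = 243040*(-355068) = -86295726720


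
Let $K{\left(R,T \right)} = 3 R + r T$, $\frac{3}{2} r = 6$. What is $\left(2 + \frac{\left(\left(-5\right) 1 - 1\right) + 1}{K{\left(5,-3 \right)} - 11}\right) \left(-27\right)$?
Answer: $- \frac{567}{8} \approx -70.875$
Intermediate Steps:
$r = 4$ ($r = \frac{2}{3} \cdot 6 = 4$)
$K{\left(R,T \right)} = 3 R + 4 T$
$\left(2 + \frac{\left(\left(-5\right) 1 - 1\right) + 1}{K{\left(5,-3 \right)} - 11}\right) \left(-27\right) = \left(2 + \frac{\left(\left(-5\right) 1 - 1\right) + 1}{\left(3 \cdot 5 + 4 \left(-3\right)\right) - 11}\right) \left(-27\right) = \left(2 + \frac{\left(-5 - 1\right) + 1}{\left(15 - 12\right) - 11}\right) \left(-27\right) = \left(2 + \frac{-6 + 1}{3 - 11}\right) \left(-27\right) = \left(2 - \frac{5}{-8}\right) \left(-27\right) = \left(2 - - \frac{5}{8}\right) \left(-27\right) = \left(2 + \frac{5}{8}\right) \left(-27\right) = \frac{21}{8} \left(-27\right) = - \frac{567}{8}$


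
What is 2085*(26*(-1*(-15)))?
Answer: 813150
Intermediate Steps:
2085*(26*(-1*(-15))) = 2085*(26*15) = 2085*390 = 813150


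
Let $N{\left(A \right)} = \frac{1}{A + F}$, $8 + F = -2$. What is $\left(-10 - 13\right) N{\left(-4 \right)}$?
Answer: $\frac{23}{14} \approx 1.6429$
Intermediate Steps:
$F = -10$ ($F = -8 - 2 = -10$)
$N{\left(A \right)} = \frac{1}{-10 + A}$ ($N{\left(A \right)} = \frac{1}{A - 10} = \frac{1}{-10 + A}$)
$\left(-10 - 13\right) N{\left(-4 \right)} = \frac{-10 - 13}{-10 - 4} = - \frac{23}{-14} = \left(-23\right) \left(- \frac{1}{14}\right) = \frac{23}{14}$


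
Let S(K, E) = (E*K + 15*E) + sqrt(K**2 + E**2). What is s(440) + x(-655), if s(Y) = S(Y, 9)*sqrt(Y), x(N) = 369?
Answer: 369 + 2*sqrt(110)*(4095 + sqrt(193681)) ≈ 95498.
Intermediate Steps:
S(K, E) = sqrt(E**2 + K**2) + 15*E + E*K (S(K, E) = (15*E + E*K) + sqrt(E**2 + K**2) = sqrt(E**2 + K**2) + 15*E + E*K)
s(Y) = sqrt(Y)*(135 + sqrt(81 + Y**2) + 9*Y) (s(Y) = (sqrt(9**2 + Y**2) + 15*9 + 9*Y)*sqrt(Y) = (sqrt(81 + Y**2) + 135 + 9*Y)*sqrt(Y) = (135 + sqrt(81 + Y**2) + 9*Y)*sqrt(Y) = sqrt(Y)*(135 + sqrt(81 + Y**2) + 9*Y))
s(440) + x(-655) = sqrt(440)*(135 + sqrt(81 + 440**2) + 9*440) + 369 = (2*sqrt(110))*(135 + sqrt(81 + 193600) + 3960) + 369 = (2*sqrt(110))*(135 + sqrt(193681) + 3960) + 369 = (2*sqrt(110))*(4095 + sqrt(193681)) + 369 = 2*sqrt(110)*(4095 + sqrt(193681)) + 369 = 369 + 2*sqrt(110)*(4095 + sqrt(193681))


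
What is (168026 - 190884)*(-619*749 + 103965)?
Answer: 8221245428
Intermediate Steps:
(168026 - 190884)*(-619*749 + 103965) = -22858*(-463631 + 103965) = -22858*(-359666) = 8221245428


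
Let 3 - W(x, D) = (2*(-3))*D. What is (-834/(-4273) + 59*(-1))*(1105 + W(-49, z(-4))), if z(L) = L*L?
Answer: -302532692/4273 ≈ -70801.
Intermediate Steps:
z(L) = L²
W(x, D) = 3 + 6*D (W(x, D) = 3 - 2*(-3)*D = 3 - (-6)*D = 3 + 6*D)
(-834/(-4273) + 59*(-1))*(1105 + W(-49, z(-4))) = (-834/(-4273) + 59*(-1))*(1105 + (3 + 6*(-4)²)) = (-834*(-1/4273) - 59)*(1105 + (3 + 6*16)) = (834/4273 - 59)*(1105 + (3 + 96)) = -251273*(1105 + 99)/4273 = -251273/4273*1204 = -302532692/4273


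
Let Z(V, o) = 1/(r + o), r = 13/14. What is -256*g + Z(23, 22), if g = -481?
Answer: 39526670/321 ≈ 1.2314e+5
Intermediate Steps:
r = 13/14 (r = 13*(1/14) = 13/14 ≈ 0.92857)
Z(V, o) = 1/(13/14 + o)
-256*g + Z(23, 22) = -256*(-481) + 14/(13 + 14*22) = 123136 + 14/(13 + 308) = 123136 + 14/321 = 39526670/321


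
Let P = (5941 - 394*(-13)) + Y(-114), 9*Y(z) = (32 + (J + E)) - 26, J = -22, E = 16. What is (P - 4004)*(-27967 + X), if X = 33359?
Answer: 38062128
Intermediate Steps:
Y(z) = 0 (Y(z) = ((32 + (-22 + 16)) - 26)/9 = ((32 - 6) - 26)/9 = (26 - 26)/9 = (⅑)*0 = 0)
P = 11063 (P = (5941 - 394*(-13)) + 0 = (5941 + 5122) + 0 = 11063 + 0 = 11063)
(P - 4004)*(-27967 + X) = (11063 - 4004)*(-27967 + 33359) = 7059*5392 = 38062128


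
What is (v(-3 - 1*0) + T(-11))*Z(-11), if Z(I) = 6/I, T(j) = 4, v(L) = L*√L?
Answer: -24/11 + 18*I*√3/11 ≈ -2.1818 + 2.8343*I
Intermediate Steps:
v(L) = L^(3/2)
(v(-3 - 1*0) + T(-11))*Z(-11) = ((-3 - 1*0)^(3/2) + 4)*(6/(-11)) = ((-3 + 0)^(3/2) + 4)*(6*(-1/11)) = ((-3)^(3/2) + 4)*(-6/11) = (-3*I*√3 + 4)*(-6/11) = (4 - 3*I*√3)*(-6/11) = -24/11 + 18*I*√3/11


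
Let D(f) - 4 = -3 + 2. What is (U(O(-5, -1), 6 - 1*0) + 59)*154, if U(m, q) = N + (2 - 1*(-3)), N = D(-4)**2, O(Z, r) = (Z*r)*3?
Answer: 11242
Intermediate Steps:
O(Z, r) = 3*Z*r
D(f) = 3 (D(f) = 4 + (-3 + 2) = 4 - 1 = 3)
N = 9 (N = 3**2 = 9)
U(m, q) = 14 (U(m, q) = 9 + (2 - 1*(-3)) = 9 + (2 + 3) = 9 + 5 = 14)
(U(O(-5, -1), 6 - 1*0) + 59)*154 = (14 + 59)*154 = 73*154 = 11242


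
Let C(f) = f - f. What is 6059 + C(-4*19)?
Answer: 6059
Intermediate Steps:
C(f) = 0
6059 + C(-4*19) = 6059 + 0 = 6059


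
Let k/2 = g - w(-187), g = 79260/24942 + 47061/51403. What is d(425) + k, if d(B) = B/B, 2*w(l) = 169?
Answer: -34149289114/213682271 ≈ -159.81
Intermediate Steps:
w(l) = 169/2 (w(l) = (½)*169 = 169/2)
g = 874666207/213682271 (g = 79260*(1/24942) + 47061*(1/51403) = 13210/4157 + 47061/51403 = 874666207/213682271 ≈ 4.0933)
d(B) = 1
k = -34362971385/213682271 (k = 2*(874666207/213682271 - 1*169/2) = 2*(874666207/213682271 - 169/2) = 2*(-34362971385/427364542) = -34362971385/213682271 ≈ -160.81)
d(425) + k = 1 - 34362971385/213682271 = -34149289114/213682271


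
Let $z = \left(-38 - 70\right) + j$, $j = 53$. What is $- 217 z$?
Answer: $11935$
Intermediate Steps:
$z = -55$ ($z = \left(-38 - 70\right) + 53 = -108 + 53 = -55$)
$- 217 z = \left(-217\right) \left(-55\right) = 11935$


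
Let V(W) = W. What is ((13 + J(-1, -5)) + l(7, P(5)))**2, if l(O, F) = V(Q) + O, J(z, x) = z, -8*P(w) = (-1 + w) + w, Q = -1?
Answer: 324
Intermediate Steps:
P(w) = 1/8 - w/4 (P(w) = -((-1 + w) + w)/8 = -(-1 + 2*w)/8 = 1/8 - w/4)
l(O, F) = -1 + O
((13 + J(-1, -5)) + l(7, P(5)))**2 = ((13 - 1) + (-1 + 7))**2 = (12 + 6)**2 = 18**2 = 324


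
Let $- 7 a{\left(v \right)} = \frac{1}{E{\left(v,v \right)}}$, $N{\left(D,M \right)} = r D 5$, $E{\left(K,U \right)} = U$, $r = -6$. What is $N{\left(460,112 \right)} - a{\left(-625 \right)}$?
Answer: $- \frac{60375001}{4375} \approx -13800.0$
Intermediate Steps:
$N{\left(D,M \right)} = - 30 D$ ($N{\left(D,M \right)} = - 6 D 5 = - 30 D$)
$a{\left(v \right)} = - \frac{1}{7 v}$
$N{\left(460,112 \right)} - a{\left(-625 \right)} = \left(-30\right) 460 - - \frac{1}{7 \left(-625\right)} = -13800 - \left(- \frac{1}{7}\right) \left(- \frac{1}{625}\right) = -13800 - \frac{1}{4375} = - \frac{60375001}{4375}$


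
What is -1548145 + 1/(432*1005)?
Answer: -672142633199/434160 ≈ -1.5481e+6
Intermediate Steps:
-1548145 + 1/(432*1005) = -1548145 + 1/434160 = -672142633199/434160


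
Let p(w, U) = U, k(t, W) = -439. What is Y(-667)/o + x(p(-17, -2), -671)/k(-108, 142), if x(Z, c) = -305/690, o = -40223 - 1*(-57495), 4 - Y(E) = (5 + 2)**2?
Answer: -836299/523186152 ≈ -0.0015985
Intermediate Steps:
Y(E) = -45 (Y(E) = 4 - (5 + 2)**2 = 4 - 1*7**2 = 4 - 1*49 = 4 - 49 = -45)
o = 17272 (o = -40223 + 57495 = 17272)
x(Z, c) = -61/138 (x(Z, c) = -305*1/690 = -61/138)
Y(-667)/o + x(p(-17, -2), -671)/k(-108, 142) = -45/17272 - 61/138/(-439) = -45*1/17272 - 61/138*(-1/439) = -45/17272 + 61/60582 = -836299/523186152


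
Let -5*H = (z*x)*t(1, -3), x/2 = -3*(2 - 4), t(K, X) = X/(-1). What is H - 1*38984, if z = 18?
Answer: -195568/5 ≈ -39114.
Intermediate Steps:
t(K, X) = -X (t(K, X) = X*(-1) = -X)
x = 12 (x = 2*(-3*(2 - 4)) = 2*(-3*(-2)) = 2*6 = 12)
H = -648/5 (H = -18*12*(-1*(-3))/5 = -216*3/5 = -⅕*648 = -648/5 ≈ -129.60)
H - 1*38984 = -648/5 - 1*38984 = -648/5 - 38984 = -195568/5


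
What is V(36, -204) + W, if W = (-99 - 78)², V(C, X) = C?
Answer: 31365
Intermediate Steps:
W = 31329 (W = (-177)² = 31329)
V(36, -204) + W = 36 + 31329 = 31365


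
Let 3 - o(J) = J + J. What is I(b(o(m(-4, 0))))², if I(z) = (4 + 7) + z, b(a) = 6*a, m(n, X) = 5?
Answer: 961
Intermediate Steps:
o(J) = 3 - 2*J (o(J) = 3 - (J + J) = 3 - 2*J)
I(z) = 11 + z
I(b(o(m(-4, 0))))² = (11 + 6*(3 - 2*5))² = (11 + 6*(3 - 10))² = (11 + 6*(-7))² = (11 - 42)² = (-31)² = 961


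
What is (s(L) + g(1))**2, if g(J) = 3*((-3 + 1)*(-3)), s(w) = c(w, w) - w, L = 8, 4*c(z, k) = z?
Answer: 144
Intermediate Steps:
c(z, k) = z/4
s(w) = -3*w/4 (s(w) = w/4 - w = -3*w/4)
g(J) = 18 (g(J) = 3*(-2*(-3)) = 3*6 = 18)
(s(L) + g(1))**2 = (-3/4*8 + 18)**2 = (-6 + 18)**2 = 12**2 = 144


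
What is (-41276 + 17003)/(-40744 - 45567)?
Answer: 24273/86311 ≈ 0.28123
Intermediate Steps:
(-41276 + 17003)/(-40744 - 45567) = -24273/(-86311) = -24273*(-1/86311) = 24273/86311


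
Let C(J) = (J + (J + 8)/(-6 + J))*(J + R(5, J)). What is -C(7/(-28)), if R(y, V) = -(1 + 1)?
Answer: -1341/400 ≈ -3.3525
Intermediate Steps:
R(y, V) = -2 (R(y, V) = -1*2 = -2)
C(J) = (-2 + J)*(J + (8 + J)/(-6 + J)) (C(J) = (J + (J + 8)/(-6 + J))*(J - 2) = (J + (8 + J)/(-6 + J))*(-2 + J) = (-2 + J)*(J + (8 + J)/(-6 + J)))
-C(7/(-28)) = -(-16 + (7/(-28))³ - 7*(7/(-28))² + 18*(7/(-28)))/(-6 + 7/(-28)) = -(-16 + (7*(-1/28))³ - 7*(7*(-1/28))² + 18*(7*(-1/28)))/(-6 + 7*(-1/28)) = -(-16 + (-¼)³ - 7*(-¼)² + 18*(-¼))/(-6 - ¼) = -(-16 - 1/64 - 7*1/16 - 9/2)/(-25/4) = -(-4)*(-16 - 1/64 - 7/16 - 9/2)/25 = -(-4)*(-1341)/(25*64) = -1*1341/400 = -1341/400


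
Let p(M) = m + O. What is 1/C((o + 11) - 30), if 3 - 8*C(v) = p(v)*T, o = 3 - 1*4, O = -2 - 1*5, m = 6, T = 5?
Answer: 1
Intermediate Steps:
O = -7 (O = -2 - 5 = -7)
o = -1 (o = 3 - 4 = -1)
p(M) = -1 (p(M) = 6 - 7 = -1)
C(v) = 1 (C(v) = 3/8 - (-1)*5/8 = 3/8 - ⅛*(-5) = 3/8 + 5/8 = 1)
1/C((o + 11) - 30) = 1/1 = 1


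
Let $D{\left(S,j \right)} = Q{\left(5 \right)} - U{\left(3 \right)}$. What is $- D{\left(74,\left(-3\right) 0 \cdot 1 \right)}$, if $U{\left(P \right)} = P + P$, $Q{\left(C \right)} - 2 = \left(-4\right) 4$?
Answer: $20$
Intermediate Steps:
$Q{\left(C \right)} = -14$ ($Q{\left(C \right)} = 2 - 16 = -14$)
$U{\left(P \right)} = 2 P$
$D{\left(S,j \right)} = -20$ ($D{\left(S,j \right)} = -14 - 2 \cdot 3 = -14 - 6 = -20$)
$- D{\left(74,\left(-3\right) 0 \cdot 1 \right)} = \left(-1\right) \left(-20\right) = 20$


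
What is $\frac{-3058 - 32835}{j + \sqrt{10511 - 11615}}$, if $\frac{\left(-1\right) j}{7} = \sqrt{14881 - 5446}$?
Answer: $\frac{35893}{7 \sqrt{9435} - 4 i \sqrt{69}} \approx 52.663 + 2.5735 i$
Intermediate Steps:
$j = - 7 \sqrt{9435}$ ($j = - 7 \sqrt{14881 - 5446} = - 7 \sqrt{9435} \approx -679.94$)
$\frac{-3058 - 32835}{j + \sqrt{10511 - 11615}} = \frac{-3058 - 32835}{- 7 \sqrt{9435} + \sqrt{10511 - 11615}} = - \frac{35893}{- 7 \sqrt{9435} + \sqrt{-1104}} = - \frac{35893}{- 7 \sqrt{9435} + 4 i \sqrt{69}}$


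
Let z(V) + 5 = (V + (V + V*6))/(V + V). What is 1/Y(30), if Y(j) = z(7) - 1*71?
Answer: -1/72 ≈ -0.013889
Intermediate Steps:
z(V) = -1 (z(V) = -5 + (V + (V + V*6))/(V + V) = -5 + (V + (V + 6*V))/((2*V)) = -5 + (V + 7*V)*(1/(2*V)) = -5 + (8*V)*(1/(2*V)) = -5 + 4 = -1)
Y(j) = -72 (Y(j) = -1 - 1*71 = -1 - 71 = -72)
1/Y(30) = 1/(-72) = -1/72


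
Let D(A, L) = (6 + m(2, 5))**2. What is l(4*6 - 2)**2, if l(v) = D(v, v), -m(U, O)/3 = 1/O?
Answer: 531441/625 ≈ 850.31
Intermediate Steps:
m(U, O) = -3/O
D(A, L) = 729/25 (D(A, L) = (6 - 3/5)**2 = (27/5)**2 = 729/25)
l(v) = 729/25
l(4*6 - 2)**2 = (729/25)**2 = 531441/625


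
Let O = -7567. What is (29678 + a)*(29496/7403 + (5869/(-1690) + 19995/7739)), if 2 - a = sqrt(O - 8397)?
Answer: 889476061709816/9682317073 - 299688700037*I*sqrt(3991)/48411585365 ≈ 91866.0 - 391.08*I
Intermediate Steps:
a = 2 - 2*I*sqrt(3991) (a = 2 - sqrt(-7567 - 8397) = 2 - sqrt(-15964) = 2 - 2*I*sqrt(3991) ≈ 2.0 - 126.35*I)
(29678 + a)*(29496/7403 + (5869/(-1690) + 19995/7739)) = (29678 + (2 - 2*I*sqrt(3991)))*(29496/7403 + (5869/(-1690) + 19995/7739)) = (29680 - 2*I*sqrt(3991))*(29496*(1/7403) + (5869*(-1/1690) + 19995*(1/7739))) = (29680 - 2*I*sqrt(3991))*(29496/7403 + (-5869/1690 + 19995/7739)) = (29680 - 2*I*sqrt(3991))*(29496/7403 - 11628641/13078910) = (29680 - 2*I*sqrt(3991))*(299688700037/96823170730) = 889476061709816/9682317073 - 299688700037*I*sqrt(3991)/48411585365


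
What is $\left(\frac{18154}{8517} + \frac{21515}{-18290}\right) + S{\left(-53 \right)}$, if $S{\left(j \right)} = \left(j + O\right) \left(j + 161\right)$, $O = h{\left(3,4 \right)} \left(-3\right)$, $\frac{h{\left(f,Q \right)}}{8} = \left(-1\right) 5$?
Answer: $\frac{225468684577}{31155186} \approx 7237.0$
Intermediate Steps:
$h{\left(f,Q \right)} = -40$ ($h{\left(f,Q \right)} = 8 \left(\left(-1\right) 5\right) = 8 \left(-5\right) = -40$)
$O = 120$ ($O = \left(-40\right) \left(-3\right) = 120$)
$S{\left(j \right)} = \left(120 + j\right) \left(161 + j\right)$ ($S{\left(j \right)} = \left(j + 120\right) \left(j + 161\right) = \left(120 + j\right) \left(161 + j\right)$)
$\left(\frac{18154}{8517} + \frac{21515}{-18290}\right) + S{\left(-53 \right)} = \left(\frac{18154}{8517} + \frac{21515}{-18290}\right) + \left(19320 + \left(-53\right)^{2} + 281 \left(-53\right)\right) = \left(18154 \cdot \frac{1}{8517} + 21515 \left(- \frac{1}{18290}\right)\right) + \left(19320 + 2809 - 14893\right) = \left(\frac{18154}{8517} - \frac{4303}{3658}\right) + 7236 = \frac{29758681}{31155186} + 7236 = \frac{225468684577}{31155186}$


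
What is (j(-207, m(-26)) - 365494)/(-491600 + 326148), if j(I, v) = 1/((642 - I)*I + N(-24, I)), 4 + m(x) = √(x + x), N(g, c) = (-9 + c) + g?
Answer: 64320730603/29116739316 ≈ 2.2091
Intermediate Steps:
N(g, c) = -9 + c + g
m(x) = -4 + √2*√x (m(x) = -4 + √(x + x) = -4 + √(2*x) = -4 + √2*√x)
j(I, v) = 1/(-33 + I + I*(642 - I)) (j(I, v) = 1/((642 - I)*I + (-9 + I - 24)) = 1/(I*(642 - I) + (-33 + I)) = 1/(-33 + I + I*(642 - I)))
(j(-207, m(-26)) - 365494)/(-491600 + 326148) = (-1/(33 + (-207)² - 643*(-207)) - 365494)/(-491600 + 326148) = (-1/(33 + 42849 + 133101) - 365494)/(-165452) = (-1/175983 - 365494)*(-1/165452) = -64320730603/175983*(-1/165452) = 64320730603/29116739316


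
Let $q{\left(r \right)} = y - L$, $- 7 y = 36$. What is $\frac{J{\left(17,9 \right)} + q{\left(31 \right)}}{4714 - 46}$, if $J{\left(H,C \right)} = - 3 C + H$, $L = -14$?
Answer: $- \frac{2}{8169} \approx -0.00024483$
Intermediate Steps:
$y = - \frac{36}{7}$ ($y = \left(- \frac{1}{7}\right) 36 = - \frac{36}{7} \approx -5.1429$)
$J{\left(H,C \right)} = H - 3 C$
$q{\left(r \right)} = \frac{62}{7}$ ($q{\left(r \right)} = - \frac{36}{7} - -14 = - \frac{36}{7} + 14 = \frac{62}{7}$)
$\frac{J{\left(17,9 \right)} + q{\left(31 \right)}}{4714 - 46} = \frac{\left(17 - 27\right) + \frac{62}{7}}{4714 - 46} = \frac{\left(17 - 27\right) + \frac{62}{7}}{4668} = \left(-10 + \frac{62}{7}\right) \frac{1}{4668} = \left(- \frac{8}{7}\right) \frac{1}{4668} = - \frac{2}{8169}$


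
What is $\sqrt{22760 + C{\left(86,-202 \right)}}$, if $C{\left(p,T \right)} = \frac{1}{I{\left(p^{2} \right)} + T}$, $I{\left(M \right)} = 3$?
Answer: $\frac{\sqrt{901318561}}{199} \approx 150.86$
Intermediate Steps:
$C{\left(p,T \right)} = \frac{1}{3 + T}$
$\sqrt{22760 + C{\left(86,-202 \right)}} = \sqrt{22760 + \frac{1}{3 - 202}} = \sqrt{22760 + \frac{1}{-199}} = \sqrt{22760 - \frac{1}{199}} = \sqrt{\frac{4529239}{199}} = \frac{\sqrt{901318561}}{199}$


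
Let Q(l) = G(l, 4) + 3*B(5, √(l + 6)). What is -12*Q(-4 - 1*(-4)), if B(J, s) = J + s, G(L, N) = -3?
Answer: -144 - 36*√6 ≈ -232.18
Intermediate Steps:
Q(l) = 12 + 3*√(6 + l) (Q(l) = -3 + 3*(5 + √(l + 6)) = -3 + 3*(5 + √(6 + l)) = -3 + (15 + 3*√(6 + l)) = 12 + 3*√(6 + l))
-12*Q(-4 - 1*(-4)) = -12*(12 + 3*√(6 + (-4 - 1*(-4)))) = -12*(12 + 3*√(6 + (-4 + 4))) = -12*(12 + 3*√(6 + 0)) = -12*(12 + 3*√6) = -144 - 36*√6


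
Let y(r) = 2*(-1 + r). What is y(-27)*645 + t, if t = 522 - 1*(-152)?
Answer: -35446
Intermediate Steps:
t = 674 (t = 522 + 152 = 674)
y(r) = -2 + 2*r
y(-27)*645 + t = (-2 + 2*(-27))*645 + 674 = (-2 - 54)*645 + 674 = -56*645 + 674 = -36120 + 674 = -35446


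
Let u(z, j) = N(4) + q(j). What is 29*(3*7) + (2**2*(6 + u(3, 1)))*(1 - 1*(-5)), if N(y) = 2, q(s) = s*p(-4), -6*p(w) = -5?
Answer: 821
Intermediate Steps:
p(w) = 5/6 (p(w) = -1/6*(-5) = 5/6)
q(s) = 5*s/6 (q(s) = s*(5/6) = 5*s/6)
u(z, j) = 2 + 5*j/6
29*(3*7) + (2**2*(6 + u(3, 1)))*(1 - 1*(-5)) = 29*(3*7) + (2**2*(6 + (2 + (5/6)*1)))*(1 - 1*(-5)) = 29*21 + (4*(6 + (2 + 5/6)))*(1 + 5) = 609 + (4*(6 + 17/6))*6 = 609 + (4*(53/6))*6 = 609 + (106/3)*6 = 609 + 212 = 821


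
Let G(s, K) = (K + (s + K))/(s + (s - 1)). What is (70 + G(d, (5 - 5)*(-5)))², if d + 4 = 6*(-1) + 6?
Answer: 401956/81 ≈ 4962.4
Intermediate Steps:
d = -4 (d = -4 + (6*(-1) + 6) = -4 + (-6 + 6) = -4 + 0 = -4)
G(s, K) = (s + 2*K)/(-1 + 2*s) (G(s, K) = (K + (K + s))/(s + (-1 + s)) = (s + 2*K)/(-1 + 2*s))
(70 + G(d, (5 - 5)*(-5)))² = (70 + (-4 + 2*((5 - 5)*(-5)))/(-1 + 2*(-4)))² = (70 + (-4 + 2*(0*(-5)))/(-1 - 8))² = (70 + (-4 + 2*0)/(-9))² = (70 - (-4 + 0)/9)² = (70 - ⅑*(-4))² = (70 + 4/9)² = (634/9)² = 401956/81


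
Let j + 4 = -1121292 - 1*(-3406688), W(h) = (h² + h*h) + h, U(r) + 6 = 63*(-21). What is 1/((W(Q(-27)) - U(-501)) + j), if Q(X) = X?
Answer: 1/2288152 ≈ 4.3703e-7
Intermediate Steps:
U(r) = -1329 (U(r) = -6 + 63*(-21) = -6 - 1323 = -1329)
W(h) = h + 2*h² (W(h) = (h² + h²) + h = 2*h² + h = h + 2*h²)
j = 2285392 (j = -4 + (-1121292 - 1*(-3406688)) = -4 + (-1121292 + 3406688) = -4 + 2285396 = 2285392)
1/((W(Q(-27)) - U(-501)) + j) = 1/((-27*(1 + 2*(-27)) - 1*(-1329)) + 2285392) = 1/((-27*(1 - 54) + 1329) + 2285392) = 1/((-27*(-53) + 1329) + 2285392) = 1/((1431 + 1329) + 2285392) = 1/(2760 + 2285392) = 1/2288152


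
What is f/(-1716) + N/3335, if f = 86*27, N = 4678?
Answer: 47263/953810 ≈ 0.049552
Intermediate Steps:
f = 2322
f/(-1716) + N/3335 = 2322/(-1716) + 4678/3335 = 2322*(-1/1716) + 4678*(1/3335) = -387/286 + 4678/3335 = 47263/953810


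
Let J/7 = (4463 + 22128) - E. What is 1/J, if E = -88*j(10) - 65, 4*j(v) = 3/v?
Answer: 5/933191 ≈ 5.3580e-6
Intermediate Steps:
j(v) = 3/(4*v) (j(v) = (3/v)/4 = 3/(4*v))
E = -358/5 (E = -66/10 - 65 = -88*3/40 - 65 = -33/5 - 65 = -358/5 ≈ -71.600)
J = 933191/5 (J = 7*((4463 + 22128) - 1*(-358/5)) = 7*(26591 + 358/5) = 7*(133313/5) = 933191/5 ≈ 1.8664e+5)
1/J = 1/(933191/5) = 5/933191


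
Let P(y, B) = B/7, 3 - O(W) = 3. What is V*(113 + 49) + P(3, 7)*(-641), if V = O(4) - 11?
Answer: -2423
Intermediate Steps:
O(W) = 0 (O(W) = 3 - 1*3 = 3 - 3 = 0)
P(y, B) = B/7 (P(y, B) = B*(⅐) = B/7)
V = -11 (V = 0 - 11 = -11)
V*(113 + 49) + P(3, 7)*(-641) = -11*(113 + 49) + ((⅐)*7)*(-641) = -11*162 + 1*(-641) = -1782 - 641 = -2423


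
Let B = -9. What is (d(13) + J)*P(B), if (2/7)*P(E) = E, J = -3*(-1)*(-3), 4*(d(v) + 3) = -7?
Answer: 3465/8 ≈ 433.13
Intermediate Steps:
d(v) = -19/4 (d(v) = -3 + (¼)*(-7) = -3 - 7/4 = -19/4)
J = -9 (J = 3*(-3) = -9)
P(E) = 7*E/2
(d(13) + J)*P(B) = (-19/4 - 9)*((7/2)*(-9)) = -55/4*(-63/2) = 3465/8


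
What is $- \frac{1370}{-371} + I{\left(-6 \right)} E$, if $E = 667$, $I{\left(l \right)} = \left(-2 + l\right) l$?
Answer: $\frac{11879306}{371} \approx 32020.0$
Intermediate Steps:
$I{\left(l \right)} = l \left(-2 + l\right)$
$- \frac{1370}{-371} + I{\left(-6 \right)} E = - \frac{1370}{-371} + - 6 \left(-2 - 6\right) 667 = \left(-1370\right) \left(- \frac{1}{371}\right) + \left(-6\right) \left(-8\right) 667 = \frac{1370}{371} + 48 \cdot 667 = \frac{1370}{371} + 32016 = \frac{11879306}{371}$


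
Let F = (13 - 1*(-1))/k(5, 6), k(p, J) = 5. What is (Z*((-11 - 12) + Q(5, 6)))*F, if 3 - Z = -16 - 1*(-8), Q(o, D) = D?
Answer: -2618/5 ≈ -523.60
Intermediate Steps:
Z = 11 (Z = 3 - (-16 - 1*(-8)) = 3 - (-16 + 8) = 3 - 1*(-8) = 3 + 8 = 11)
F = 14/5 (F = (13 - 1*(-1))/5 = (13 + 1)*(1/5) = 14*(1/5) = 14/5 ≈ 2.8000)
(Z*((-11 - 12) + Q(5, 6)))*F = (11*((-11 - 12) + 6))*(14/5) = (11*(-23 + 6))*(14/5) = (11*(-17))*(14/5) = -187*14/5 = -2618/5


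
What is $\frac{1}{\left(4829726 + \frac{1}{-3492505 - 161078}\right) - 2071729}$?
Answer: $\frac{3653583}{10076570953250} \approx 3.6258 \cdot 10^{-7}$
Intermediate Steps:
$\frac{1}{\left(4829726 + \frac{1}{-3492505 - 161078}\right) - 2071729} = \frac{1}{\left(4829726 + \frac{1}{-3653583}\right) - 2071729} = \frac{1}{\left(4829726 - \frac{1}{3653583}\right) - 2071729} = \frac{1}{\frac{17645804808257}{3653583} - 2071729} = \frac{1}{\frac{10076570953250}{3653583}} = \frac{3653583}{10076570953250}$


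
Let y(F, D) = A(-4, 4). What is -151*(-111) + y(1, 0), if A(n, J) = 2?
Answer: 16763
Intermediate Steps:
y(F, D) = 2
-151*(-111) + y(1, 0) = -151*(-111) + 2 = 16761 + 2 = 16763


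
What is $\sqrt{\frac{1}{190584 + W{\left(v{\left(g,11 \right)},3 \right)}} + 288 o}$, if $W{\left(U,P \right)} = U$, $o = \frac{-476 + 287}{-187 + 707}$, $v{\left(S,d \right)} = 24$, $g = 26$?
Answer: $\frac{i \sqrt{2781843565215}}{163020} \approx 10.231 i$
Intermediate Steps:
$o = - \frac{189}{520} \approx -0.36346$
$\sqrt{\frac{1}{190584 + W{\left(v{\left(g,11 \right)},3 \right)}} + 288 o} = \sqrt{\frac{1}{190584 + 24} + 288 \left(- \frac{189}{520}\right)} = \sqrt{\frac{1}{190608} - \frac{6804}{65}} = \sqrt{- \frac{1296896767}{12389520}} = \frac{i \sqrt{2781843565215}}{163020}$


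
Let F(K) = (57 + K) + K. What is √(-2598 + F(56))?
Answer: I*√2429 ≈ 49.285*I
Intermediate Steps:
F(K) = 57 + 2*K
√(-2598 + F(56)) = √(-2598 + (57 + 2*56)) = √(-2598 + (57 + 112)) = √(-2598 + 169) = √(-2429) = I*√2429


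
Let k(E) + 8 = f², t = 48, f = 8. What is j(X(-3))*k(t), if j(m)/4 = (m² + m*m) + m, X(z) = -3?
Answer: 3360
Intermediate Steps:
k(E) = 56 (k(E) = -8 + 8² = -8 + 64 = 56)
j(m) = 4*m + 8*m² (j(m) = 4*((m² + m*m) + m) = 4*((m² + m²) + m) = 4*(2*m² + m) = 4*(m + 2*m²) = 4*m + 8*m²)
j(X(-3))*k(t) = (4*(-3)*(1 + 2*(-3)))*56 = (4*(-3)*(1 - 6))*56 = (4*(-3)*(-5))*56 = 60*56 = 3360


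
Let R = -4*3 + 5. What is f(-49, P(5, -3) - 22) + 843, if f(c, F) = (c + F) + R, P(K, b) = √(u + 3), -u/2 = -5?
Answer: 765 + √13 ≈ 768.61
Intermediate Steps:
u = 10 (u = -2*(-5) = 10)
P(K, b) = √13 (P(K, b) = √(10 + 3) = √13)
R = -7 (R = -12 + 5 = -7)
f(c, F) = -7 + F + c (f(c, F) = (c + F) - 7 = (F + c) - 7 = -7 + F + c)
f(-49, P(5, -3) - 22) + 843 = (-7 + (√13 - 22) - 49) + 843 = (-7 + (-22 + √13) - 49) + 843 = (-78 + √13) + 843 = 765 + √13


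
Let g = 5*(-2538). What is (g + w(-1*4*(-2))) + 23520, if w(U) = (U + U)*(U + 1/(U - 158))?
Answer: 821842/75 ≈ 10958.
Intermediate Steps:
g = -12690
w(U) = 2*U*(U + 1/(-158 + U)) (w(U) = (2*U)*(U + 1/(-158 + U)) = 2*U*(U + 1/(-158 + U)))
(g + w(-1*4*(-2))) + 23520 = (-12690 + 2*(-1*4*(-2))*(1 + (-1*4*(-2))**2 - 158*(-1*4)*(-2))/(-158 - 1*4*(-2))) + 23520 = (-12690 + 2*(-4*(-2))*(1 + (-4*(-2))**2 - (-632)*(-2))/(-158 - 4*(-2))) + 23520 = (-12690 + 2*8*(1 + 8**2 - 158*8)/(-158 + 8)) + 23520 = (-12690 + 2*8*(1 + 64 - 1264)/(-150)) + 23520 = (-12690 + 2*8*(-1/150)*(-1199)) + 23520 = (-12690 + 9592/75) + 23520 = -942158/75 + 23520 = 821842/75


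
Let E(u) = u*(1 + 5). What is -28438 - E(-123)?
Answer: -27700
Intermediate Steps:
E(u) = 6*u (E(u) = u*6 = 6*u)
-28438 - E(-123) = -28438 - 6*(-123) = -28438 - 1*(-738) = -28438 + 738 = -27700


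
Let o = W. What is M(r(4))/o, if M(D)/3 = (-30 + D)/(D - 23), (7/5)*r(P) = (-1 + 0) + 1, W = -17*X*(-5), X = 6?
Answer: 3/391 ≈ 0.0076726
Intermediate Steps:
W = 510 (W = -17*6*(-5) = -102*(-5) = 510)
r(P) = 0 (r(P) = 5*((-1 + 0) + 1)/7 = 5*(-1 + 1)/7 = (5/7)*0 = 0)
M(D) = 3*(-30 + D)/(-23 + D) (M(D) = 3*((-30 + D)/(D - 23)) = 3*((-30 + D)/(-23 + D)) = 3*(-30 + D)/(-23 + D))
o = 510
M(r(4))/o = (3*(-30 + 0)/(-23 + 0))/510 = (3*(-30)/(-23))*(1/510) = (3*(-1/23)*(-30))*(1/510) = (90/23)*(1/510) = 3/391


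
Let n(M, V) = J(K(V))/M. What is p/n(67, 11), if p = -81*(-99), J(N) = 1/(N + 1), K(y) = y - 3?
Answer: 4835457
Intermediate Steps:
K(y) = -3 + y
J(N) = 1/(1 + N)
n(M, V) = 1/(M*(-2 + V)) (n(M, V) = 1/((1 + (-3 + V))*M) = 1/((-2 + V)*M) = 1/(M*(-2 + V)))
p = 8019
p/n(67, 11) = 8019/((1/(67*(-2 + 11)))) = 8019/(((1/67)/9)) = 8019/(((1/67)*(1/9))) = 8019/(1/603) = 8019*603 = 4835457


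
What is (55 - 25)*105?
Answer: 3150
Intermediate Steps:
(55 - 25)*105 = 30*105 = 3150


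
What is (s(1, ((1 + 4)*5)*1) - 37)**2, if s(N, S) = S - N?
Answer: 169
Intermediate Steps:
(s(1, ((1 + 4)*5)*1) - 37)**2 = ((((1 + 4)*5)*1 - 1*1) - 37)**2 = (((5*5)*1 - 1) - 37)**2 = ((25*1 - 1) - 37)**2 = ((25 - 1) - 37)**2 = (24 - 37)**2 = (-13)**2 = 169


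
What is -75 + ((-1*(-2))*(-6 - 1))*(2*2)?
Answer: -131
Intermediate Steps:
-75 + ((-1*(-2))*(-6 - 1))*(2*2) = -75 + (2*(-7))*4 = -75 - 14*4 = -75 - 56 = -131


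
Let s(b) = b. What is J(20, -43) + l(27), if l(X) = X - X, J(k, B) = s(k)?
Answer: 20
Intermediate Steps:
J(k, B) = k
l(X) = 0
J(20, -43) + l(27) = 20 + 0 = 20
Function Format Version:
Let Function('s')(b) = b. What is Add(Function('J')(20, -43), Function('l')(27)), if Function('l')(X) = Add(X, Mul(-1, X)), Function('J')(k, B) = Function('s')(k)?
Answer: 20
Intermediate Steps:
Function('J')(k, B) = k
Function('l')(X) = 0
Add(Function('J')(20, -43), Function('l')(27)) = Add(20, 0) = 20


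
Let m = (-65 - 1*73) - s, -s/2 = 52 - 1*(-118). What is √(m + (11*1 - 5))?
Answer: 4*√13 ≈ 14.422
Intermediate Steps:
s = -340 (s = -2*(52 - 1*(-118)) = -2*(52 + 118) = -2*170 = -340)
m = 202 (m = (-65 - 1*73) - 1*(-340) = (-65 - 73) + 340 = -138 + 340 = 202)
√(m + (11*1 - 5)) = √(202 + (11*1 - 5)) = √(202 + (11 - 5)) = √(202 + 6) = √208 = 4*√13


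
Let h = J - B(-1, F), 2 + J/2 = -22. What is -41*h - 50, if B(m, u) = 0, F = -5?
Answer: 1918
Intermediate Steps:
J = -48 (J = -4 + 2*(-22) = -4 - 44 = -48)
h = -48 (h = -48 - 1*0 = -48 + 0 = -48)
-41*h - 50 = -41*(-48) - 50 = 1968 - 50 = 1918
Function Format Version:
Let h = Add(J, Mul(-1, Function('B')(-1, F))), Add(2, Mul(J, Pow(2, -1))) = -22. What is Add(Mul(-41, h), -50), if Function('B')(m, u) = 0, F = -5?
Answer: 1918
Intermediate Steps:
J = -48 (J = Add(-4, Mul(2, -22)) = Add(-4, -44) = -48)
h = -48 (h = Add(-48, Mul(-1, 0)) = Add(-48, 0) = -48)
Add(Mul(-41, h), -50) = Add(Mul(-41, -48), -50) = Add(1968, -50) = 1918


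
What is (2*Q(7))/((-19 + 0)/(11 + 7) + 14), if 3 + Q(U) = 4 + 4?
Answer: 180/233 ≈ 0.77253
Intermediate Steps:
Q(U) = 5 (Q(U) = -3 + (4 + 4) = -3 + 8 = 5)
(2*Q(7))/((-19 + 0)/(11 + 7) + 14) = (2*5)/((-19 + 0)/(11 + 7) + 14) = 10/(-19/18 + 14) = 10/(233/18) = 10*(18/233) = 180/233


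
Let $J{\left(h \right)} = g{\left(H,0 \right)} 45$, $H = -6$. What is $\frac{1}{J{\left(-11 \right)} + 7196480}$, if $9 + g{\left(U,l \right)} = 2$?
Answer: $\frac{1}{7196165} \approx 1.3896 \cdot 10^{-7}$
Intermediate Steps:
$g{\left(U,l \right)} = -7$ ($g{\left(U,l \right)} = -9 + 2 = -7$)
$J{\left(h \right)} = -315$ ($J{\left(h \right)} = \left(-7\right) 45 = -315$)
$\frac{1}{J{\left(-11 \right)} + 7196480} = \frac{1}{-315 + 7196480} = \frac{1}{7196165}$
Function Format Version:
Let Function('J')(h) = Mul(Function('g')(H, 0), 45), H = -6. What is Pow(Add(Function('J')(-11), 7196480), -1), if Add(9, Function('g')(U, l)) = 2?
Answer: Rational(1, 7196165) ≈ 1.3896e-7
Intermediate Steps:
Function('g')(U, l) = -7 (Function('g')(U, l) = Add(-9, 2) = -7)
Function('J')(h) = -315 (Function('J')(h) = Mul(-7, 45) = -315)
Pow(Add(Function('J')(-11), 7196480), -1) = Pow(Add(-315, 7196480), -1) = Pow(7196165, -1) = Rational(1, 7196165)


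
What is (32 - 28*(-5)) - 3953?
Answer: -3781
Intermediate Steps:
(32 - 28*(-5)) - 3953 = (32 + 140) - 3953 = 172 - 3953 = -3781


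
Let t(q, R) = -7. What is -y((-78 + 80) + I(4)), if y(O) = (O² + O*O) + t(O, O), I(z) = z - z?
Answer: -1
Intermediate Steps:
I(z) = 0
y(O) = -7 + 2*O² (y(O) = (O² + O*O) - 7 = (O² + O²) - 7 = 2*O² - 7 = -7 + 2*O²)
-y((-78 + 80) + I(4)) = -(-7 + 2*((-78 + 80) + 0)²) = -(-7 + 2*(2 + 0)²) = -(-7 + 2*2²) = -(-7 + 2*4) = -(-7 + 8) = -1*1 = -1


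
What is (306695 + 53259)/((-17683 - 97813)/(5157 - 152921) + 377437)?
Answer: 1899580102/1991847013 ≈ 0.95368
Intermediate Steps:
(306695 + 53259)/((-17683 - 97813)/(5157 - 152921) + 377437) = 359954/(-115496/(-147764) + 377437) = 359954/(-115496*(-1/147764) + 377437) = 359954/(28874/36941 + 377437) = 359954/(13942929091/36941) = 359954*(36941/13942929091) = 1899580102/1991847013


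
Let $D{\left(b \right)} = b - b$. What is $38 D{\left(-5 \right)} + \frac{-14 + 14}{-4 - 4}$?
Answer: $0$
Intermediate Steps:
$D{\left(b \right)} = 0$
$38 D{\left(-5 \right)} + \frac{-14 + 14}{-4 - 4} = 38 \cdot 0 + \frac{-14 + 14}{-4 - 4} = 0 + \frac{0}{-8} = 0 + 0 \left(- \frac{1}{8}\right) = 0 + 0 = 0$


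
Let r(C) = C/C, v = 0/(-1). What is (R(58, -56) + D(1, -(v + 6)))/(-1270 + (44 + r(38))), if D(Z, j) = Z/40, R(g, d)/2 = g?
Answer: -663/7000 ≈ -0.094714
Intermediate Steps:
R(g, d) = 2*g
v = 0 (v = 0*(-1) = 0)
r(C) = 1
D(Z, j) = Z/40 (D(Z, j) = Z*(1/40) = Z/40)
(R(58, -56) + D(1, -(v + 6)))/(-1270 + (44 + r(38))) = (2*58 + (1/40)*1)/(-1270 + (44 + 1)) = (116 + 1/40)/(-1270 + 45) = (4641/40)/(-1225) = (4641/40)*(-1/1225) = -663/7000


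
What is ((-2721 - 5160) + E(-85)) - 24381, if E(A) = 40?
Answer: -32222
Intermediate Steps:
((-2721 - 5160) + E(-85)) - 24381 = ((-2721 - 5160) + 40) - 24381 = (-7881 + 40) - 24381 = -7841 - 24381 = -32222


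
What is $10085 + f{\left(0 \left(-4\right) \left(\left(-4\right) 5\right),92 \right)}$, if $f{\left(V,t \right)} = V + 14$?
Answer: $10099$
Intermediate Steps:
$f{\left(V,t \right)} = 14 + V$
$10085 + f{\left(0 \left(-4\right) \left(\left(-4\right) 5\right),92 \right)} = 10085 + \left(14 + 0 \left(-4\right) \left(\left(-4\right) 5\right)\right) = 10085 + \left(14 + 0 \left(-20\right)\right) = 10085 + \left(14 + 0\right) = 10085 + 14 = 10099$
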